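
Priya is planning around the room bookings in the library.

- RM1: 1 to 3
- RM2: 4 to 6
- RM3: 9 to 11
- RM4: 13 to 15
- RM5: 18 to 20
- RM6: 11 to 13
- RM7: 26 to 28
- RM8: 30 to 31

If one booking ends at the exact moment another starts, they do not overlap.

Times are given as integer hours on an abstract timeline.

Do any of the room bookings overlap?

Sorted by start: RM1, RM2, RM3, RM6, RM4, RM5, RM7, RM8.
RM2 starts after RM1 ends, so nothing later overlaps RM1 either.
RM3 starts after RM2 ends, so nothing later overlaps RM2 either.
RM6 starts exactly when RM3 ends (back-to-back, no overlap), so nothing later overlaps RM3 either.
RM4 starts exactly when RM6 ends (back-to-back, no overlap), so nothing later overlaps RM6 either.
RM5 starts after RM4 ends, so nothing later overlaps RM4 either.
RM7 starts after RM5 ends, so nothing later overlaps RM5 either.
RM8 starts after RM7 ends.
Every pair is clear; the schedule has no overlaps.

No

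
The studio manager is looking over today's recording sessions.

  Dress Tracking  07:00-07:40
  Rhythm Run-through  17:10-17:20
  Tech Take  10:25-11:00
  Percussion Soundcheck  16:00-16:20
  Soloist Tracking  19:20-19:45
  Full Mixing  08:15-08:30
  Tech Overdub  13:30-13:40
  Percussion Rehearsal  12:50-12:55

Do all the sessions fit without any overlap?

Yes

Sorted by start: Dress Tracking, Full Mixing, Tech Take, Percussion Rehearsal, Tech Overdub, Percussion Soundcheck, Rhythm Run-through, Soloist Tracking.
Full Mixing starts after Dress Tracking ends, so nothing later overlaps Dress Tracking either.
Tech Take starts after Full Mixing ends, so nothing later overlaps Full Mixing either.
Percussion Rehearsal starts after Tech Take ends, so nothing later overlaps Tech Take either.
Tech Overdub starts after Percussion Rehearsal ends, so nothing later overlaps Percussion Rehearsal either.
Percussion Soundcheck starts after Tech Overdub ends, so nothing later overlaps Tech Overdub either.
Rhythm Run-through starts after Percussion Soundcheck ends, so nothing later overlaps Percussion Soundcheck either.
Soloist Tracking starts after Rhythm Run-through ends.
Every pair is clear; the schedule has no overlaps.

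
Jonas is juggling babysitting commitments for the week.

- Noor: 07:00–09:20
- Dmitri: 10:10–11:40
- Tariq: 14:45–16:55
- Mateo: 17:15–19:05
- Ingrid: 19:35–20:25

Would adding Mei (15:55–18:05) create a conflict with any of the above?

Yes — it overlaps Mateo, Tariq

Noor: ends 09:20 at or before Mei starts 15:55 → clear.
Dmitri: ends 11:40 at or before Mei starts 15:55 → clear.
Tariq: starts 14:45 before Mei ends 18:05, and ends 16:55 after Mei starts 15:55 → overlap.
Mateo: starts 17:15 before Mei ends 18:05, and ends 19:05 after Mei starts 15:55 → overlap.
Ingrid: starts 19:35 at or after Mei ends 18:05 → clear.
Mei overlaps Tariq, Mateo.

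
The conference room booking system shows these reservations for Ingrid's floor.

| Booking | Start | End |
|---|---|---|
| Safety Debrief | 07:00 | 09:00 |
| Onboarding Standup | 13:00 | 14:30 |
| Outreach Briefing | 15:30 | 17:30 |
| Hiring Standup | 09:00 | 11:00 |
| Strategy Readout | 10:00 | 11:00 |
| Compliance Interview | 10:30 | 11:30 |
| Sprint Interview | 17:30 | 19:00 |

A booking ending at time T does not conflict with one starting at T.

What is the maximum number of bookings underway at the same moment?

3

Sort all start/end points and keep a running count:
07:00 start Safety Debrief → 1
09:00 end Safety Debrief → 0
09:00 start Hiring Standup → 1
10:00 start Strategy Readout → 2
10:30 start Compliance Interview → 3
11:00 end Hiring Standup → 2
11:00 end Strategy Readout → 1
11:30 end Compliance Interview → 0
13:00 start Onboarding Standup → 1
14:30 end Onboarding Standup → 0
15:30 start Outreach Briefing → 1
17:30 end Outreach Briefing → 0
17:30 start Sprint Interview → 1
19:00 end Sprint Interview → 0
Peak is 3, at 10:30 (Compliance Interview, Hiring Standup, Strategy Readout).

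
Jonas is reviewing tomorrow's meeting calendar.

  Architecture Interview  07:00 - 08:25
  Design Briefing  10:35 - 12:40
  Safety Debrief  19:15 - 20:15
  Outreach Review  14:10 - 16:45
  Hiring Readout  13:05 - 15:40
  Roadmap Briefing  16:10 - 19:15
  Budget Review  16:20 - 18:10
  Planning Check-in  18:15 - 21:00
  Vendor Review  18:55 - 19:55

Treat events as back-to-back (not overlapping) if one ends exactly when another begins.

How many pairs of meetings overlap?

9

Check each pair: they overlap iff neither finishes before the other starts.
Sorted by start: Architecture Interview, Design Briefing, Hiring Readout, Outreach Review, Roadmap Briefing, Budget Review, Planning Check-in, Vendor Review, Safety Debrief.
Design Briefing starts after Architecture Interview ends — done with Architecture Interview.
Hiring Readout starts after Design Briefing ends — done with Design Briefing.
Outreach Review starts before Hiring Readout ends → Hiring Readout and Outreach Review overlap.
Roadmap Briefing starts after Hiring Readout ends — done with Hiring Readout.
Roadmap Briefing starts before Outreach Review ends → Outreach Review and Roadmap Briefing overlap.
Budget Review starts before Outreach Review ends → Outreach Review and Budget Review overlap.
Planning Check-in starts after Outreach Review ends — done with Outreach Review.
Budget Review starts before Roadmap Briefing ends → Roadmap Briefing and Budget Review overlap.
Planning Check-in starts before Roadmap Briefing ends → Roadmap Briefing and Planning Check-in overlap.
Vendor Review starts before Roadmap Briefing ends → Roadmap Briefing and Vendor Review overlap.
Safety Debrief starts exactly when Roadmap Briefing ends (back-to-back, no overlap).
Planning Check-in starts after Budget Review ends — done with Budget Review.
Vendor Review starts before Planning Check-in ends → Planning Check-in and Vendor Review overlap.
Safety Debrief starts before Planning Check-in ends → Planning Check-in and Safety Debrief overlap.
Safety Debrief starts before Vendor Review ends → Vendor Review and Safety Debrief overlap.
Overlapping pairs: Budget Review & Outreach Review, Budget Review & Roadmap Briefing, Hiring Readout & Outreach Review, Outreach Review & Roadmap Briefing, Planning Check-in & Roadmap Briefing, Planning Check-in & Safety Debrief, Planning Check-in & Vendor Review, Roadmap Briefing & Vendor Review, Safety Debrief & Vendor Review — 9 in total.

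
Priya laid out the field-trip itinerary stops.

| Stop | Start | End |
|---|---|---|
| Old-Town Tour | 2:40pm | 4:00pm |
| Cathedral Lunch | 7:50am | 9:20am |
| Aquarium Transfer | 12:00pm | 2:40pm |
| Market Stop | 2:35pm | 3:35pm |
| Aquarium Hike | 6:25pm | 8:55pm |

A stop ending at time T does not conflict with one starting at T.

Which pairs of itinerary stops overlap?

Aquarium Transfer & Market Stop, Market Stop & Old-Town Tour

Two intervals overlap when each starts before the other ends.
Sorted by start: Cathedral Lunch, Aquarium Transfer, Market Stop, Old-Town Tour, Aquarium Hike.
Aquarium Transfer starts after Cathedral Lunch ends — done with Cathedral Lunch.
Market Stop starts before Aquarium Transfer ends → Aquarium Transfer and Market Stop overlap.
Old-Town Tour starts exactly when Aquarium Transfer ends (back-to-back, no overlap) — done with Aquarium Transfer.
Old-Town Tour starts before Market Stop ends → Market Stop and Old-Town Tour overlap.
Aquarium Hike starts after Market Stop ends.
Aquarium Hike starts after Old-Town Tour ends.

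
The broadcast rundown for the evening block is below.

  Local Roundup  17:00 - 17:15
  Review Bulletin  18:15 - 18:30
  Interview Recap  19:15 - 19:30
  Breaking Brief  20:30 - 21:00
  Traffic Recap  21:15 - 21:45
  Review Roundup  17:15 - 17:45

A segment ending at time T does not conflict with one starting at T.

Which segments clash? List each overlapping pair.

no conflicts

Check each pair: they overlap iff neither finishes before the other starts.
Sorted by start: Local Roundup, Review Roundup, Review Bulletin, Interview Recap, Breaking Brief, Traffic Recap.
Review Roundup starts exactly when Local Roundup ends (back-to-back, no overlap); Local Roundup is clear from here.
Review Bulletin starts after Review Roundup ends; Review Roundup is clear from here.
Interview Recap starts after Review Bulletin ends; Review Bulletin is clear from here.
Breaking Brief starts after Interview Recap ends; Interview Recap is clear from here.
Traffic Recap starts after Breaking Brief ends.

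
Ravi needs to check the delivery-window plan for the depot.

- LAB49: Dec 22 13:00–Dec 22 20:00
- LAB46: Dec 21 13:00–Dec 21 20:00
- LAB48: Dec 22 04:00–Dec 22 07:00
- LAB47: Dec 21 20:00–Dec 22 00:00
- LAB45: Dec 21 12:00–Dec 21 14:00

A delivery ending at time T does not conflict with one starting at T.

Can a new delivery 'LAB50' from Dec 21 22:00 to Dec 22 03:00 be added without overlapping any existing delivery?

No — it overlaps LAB47

LAB45: ends Dec 21 14:00 at or before LAB50 starts Dec 21 22:00 → clear.
LAB46: ends Dec 21 20:00 at or before LAB50 starts Dec 21 22:00 → clear.
LAB47: starts Dec 21 20:00 before LAB50 ends Dec 22 03:00, and ends Dec 22 00:00 after LAB50 starts Dec 21 22:00 → overlap.
LAB48: starts Dec 22 04:00 at or after LAB50 ends Dec 22 03:00 → clear.
LAB49: starts Dec 22 13:00 at or after LAB50 ends Dec 22 03:00 → clear.
LAB50 overlaps LAB47.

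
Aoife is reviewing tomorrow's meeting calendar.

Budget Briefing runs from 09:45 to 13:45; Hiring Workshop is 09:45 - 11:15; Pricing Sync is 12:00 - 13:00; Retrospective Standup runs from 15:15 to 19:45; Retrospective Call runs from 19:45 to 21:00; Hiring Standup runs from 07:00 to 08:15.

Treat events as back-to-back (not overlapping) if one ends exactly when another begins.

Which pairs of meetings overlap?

Sorted by start: Hiring Standup, Budget Briefing, Hiring Workshop, Pricing Sync, Retrospective Standup, Retrospective Call.
Budget Briefing starts after Hiring Standup ends; Hiring Standup is clear from here.
Hiring Workshop starts before Budget Briefing ends → Budget Briefing and Hiring Workshop overlap.
Pricing Sync starts before Budget Briefing ends → Budget Briefing and Pricing Sync overlap.
Retrospective Standup starts after Budget Briefing ends; Budget Briefing is clear from here.
Pricing Sync starts after Hiring Workshop ends; Hiring Workshop is clear from here.
Retrospective Standup starts after Pricing Sync ends; Pricing Sync is clear from here.
Retrospective Call starts exactly when Retrospective Standup ends (back-to-back, no overlap).

Budget Briefing & Hiring Workshop, Budget Briefing & Pricing Sync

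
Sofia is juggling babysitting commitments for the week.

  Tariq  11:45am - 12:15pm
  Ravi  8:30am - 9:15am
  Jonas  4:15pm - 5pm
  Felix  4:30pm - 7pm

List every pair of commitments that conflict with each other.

Sorted by start: Ravi, Tariq, Jonas, Felix.
Tariq starts after Ravi ends, so nothing later overlaps Ravi either.
Jonas starts after Tariq ends, so nothing later overlaps Tariq either.
Felix starts before Jonas ends → Jonas and Felix overlap.

Felix & Jonas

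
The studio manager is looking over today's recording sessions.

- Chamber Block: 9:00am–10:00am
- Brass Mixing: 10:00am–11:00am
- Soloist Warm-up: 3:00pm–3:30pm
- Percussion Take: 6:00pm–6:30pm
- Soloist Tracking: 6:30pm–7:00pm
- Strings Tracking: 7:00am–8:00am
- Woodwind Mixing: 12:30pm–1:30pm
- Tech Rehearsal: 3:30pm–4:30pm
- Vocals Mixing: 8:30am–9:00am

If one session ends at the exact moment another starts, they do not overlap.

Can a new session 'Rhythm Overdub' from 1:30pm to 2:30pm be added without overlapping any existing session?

Yes — the slot is free

Strings Tracking: ends 8:00am at or before Rhythm Overdub starts 1:30pm → clear.
Vocals Mixing: ends 9:00am at or before Rhythm Overdub starts 1:30pm → clear.
Chamber Block: ends 10:00am at or before Rhythm Overdub starts 1:30pm → clear.
Brass Mixing: ends 11:00am at or before Rhythm Overdub starts 1:30pm → clear.
Woodwind Mixing: ends 1:30pm at or before Rhythm Overdub starts 1:30pm → clear.
Soloist Warm-up: starts 3:00pm at or after Rhythm Overdub ends 2:30pm → clear.
Tech Rehearsal: starts 3:30pm at or after Rhythm Overdub ends 2:30pm → clear.
Percussion Take: starts 6:00pm at or after Rhythm Overdub ends 2:30pm → clear.
Soloist Tracking: starts 6:30pm at or after Rhythm Overdub ends 2:30pm → clear.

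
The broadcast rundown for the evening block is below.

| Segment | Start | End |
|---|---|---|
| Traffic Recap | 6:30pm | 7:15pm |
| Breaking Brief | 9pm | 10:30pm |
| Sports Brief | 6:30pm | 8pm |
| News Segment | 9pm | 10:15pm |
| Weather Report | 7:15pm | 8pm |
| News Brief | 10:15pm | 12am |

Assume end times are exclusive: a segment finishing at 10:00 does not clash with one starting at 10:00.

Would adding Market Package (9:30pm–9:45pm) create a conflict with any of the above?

Sports Brief: ends 8pm at or before Market Package starts 9:30pm → clear.
Traffic Recap: ends 7:15pm at or before Market Package starts 9:30pm → clear.
Weather Report: ends 8pm at or before Market Package starts 9:30pm → clear.
News Segment: starts 9pm before Market Package ends 9:45pm, and ends 10:15pm after Market Package starts 9:30pm → overlap.
Breaking Brief: starts 9pm before Market Package ends 9:45pm, and ends 10:30pm after Market Package starts 9:30pm → overlap.
News Brief: starts 10:15pm at or after Market Package ends 9:45pm → clear.
Market Package overlaps News Segment, Breaking Brief.

Yes — it overlaps Breaking Brief, News Segment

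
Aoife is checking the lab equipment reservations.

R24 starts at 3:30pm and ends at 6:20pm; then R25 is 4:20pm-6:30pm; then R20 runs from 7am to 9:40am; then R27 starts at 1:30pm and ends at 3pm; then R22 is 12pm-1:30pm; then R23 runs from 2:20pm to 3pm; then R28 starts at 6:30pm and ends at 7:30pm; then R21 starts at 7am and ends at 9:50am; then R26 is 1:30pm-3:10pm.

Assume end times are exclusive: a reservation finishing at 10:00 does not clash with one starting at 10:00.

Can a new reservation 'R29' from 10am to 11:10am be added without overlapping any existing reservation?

R20: ends 9:40am at or before R29 starts 10am → clear.
R21: ends 9:50am at or before R29 starts 10am → clear.
R22: starts 12pm at or after R29 ends 11:10am → clear.
R26: starts 1:30pm at or after R29 ends 11:10am → clear.
R27: starts 1:30pm at or after R29 ends 11:10am → clear.
R23: starts 2:20pm at or after R29 ends 11:10am → clear.
R24: starts 3:30pm at or after R29 ends 11:10am → clear.
R25: starts 4:20pm at or after R29 ends 11:10am → clear.
R28: starts 6:30pm at or after R29 ends 11:10am → clear.

Yes — the slot is free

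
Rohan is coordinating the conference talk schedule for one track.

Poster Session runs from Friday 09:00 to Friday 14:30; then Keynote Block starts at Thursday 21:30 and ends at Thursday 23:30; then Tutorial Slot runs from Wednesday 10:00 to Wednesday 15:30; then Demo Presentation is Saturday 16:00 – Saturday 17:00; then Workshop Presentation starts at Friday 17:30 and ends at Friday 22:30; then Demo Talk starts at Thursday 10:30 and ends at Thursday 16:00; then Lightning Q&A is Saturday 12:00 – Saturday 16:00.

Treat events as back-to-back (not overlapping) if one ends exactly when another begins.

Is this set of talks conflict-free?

Yes

Sorted by start: Tutorial Slot, Demo Talk, Keynote Block, Poster Session, Workshop Presentation, Lightning Q&A, Demo Presentation.
Demo Talk starts after Tutorial Slot ends, so Tutorial Slot has no further overlaps.
Keynote Block starts after Demo Talk ends, so Demo Talk has no further overlaps.
Poster Session starts after Keynote Block ends, so Keynote Block has no further overlaps.
Workshop Presentation starts after Poster Session ends, so Poster Session has no further overlaps.
Lightning Q&A starts after Workshop Presentation ends, so Workshop Presentation has no further overlaps.
Demo Presentation starts exactly when Lightning Q&A ends (back-to-back, no overlap).
Every pair is clear; the schedule has no overlaps.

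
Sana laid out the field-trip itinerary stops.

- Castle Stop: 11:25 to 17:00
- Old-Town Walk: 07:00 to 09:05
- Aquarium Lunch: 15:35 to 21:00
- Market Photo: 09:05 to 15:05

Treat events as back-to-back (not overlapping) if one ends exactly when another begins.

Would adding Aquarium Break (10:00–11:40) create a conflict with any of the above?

Yes — it overlaps Castle Stop, Market Photo

Old-Town Walk: ends 09:05 at or before Aquarium Break starts 10:00 → clear.
Market Photo: starts 09:05 before Aquarium Break ends 11:40, and ends 15:05 after Aquarium Break starts 10:00 → overlap.
Castle Stop: starts 11:25 before Aquarium Break ends 11:40, and ends 17:00 after Aquarium Break starts 10:00 → overlap.
Aquarium Lunch: starts 15:35 at or after Aquarium Break ends 11:40 → clear.
Aquarium Break overlaps Castle Stop, Market Photo.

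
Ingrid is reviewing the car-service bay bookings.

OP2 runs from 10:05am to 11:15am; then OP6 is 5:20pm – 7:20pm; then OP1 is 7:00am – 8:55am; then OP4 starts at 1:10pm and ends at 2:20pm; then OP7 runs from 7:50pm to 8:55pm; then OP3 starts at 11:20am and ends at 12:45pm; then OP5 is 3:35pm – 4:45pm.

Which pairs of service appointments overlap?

no overlapping pairs

Sorted by start: OP1, OP2, OP3, OP4, OP5, OP6, OP7.
OP2 starts after OP1 ends, so nothing later overlaps OP1 either.
OP3 starts after OP2 ends, so nothing later overlaps OP2 either.
OP4 starts after OP3 ends, so nothing later overlaps OP3 either.
OP5 starts after OP4 ends, so nothing later overlaps OP4 either.
OP6 starts after OP5 ends, so nothing later overlaps OP5 either.
OP7 starts after OP6 ends.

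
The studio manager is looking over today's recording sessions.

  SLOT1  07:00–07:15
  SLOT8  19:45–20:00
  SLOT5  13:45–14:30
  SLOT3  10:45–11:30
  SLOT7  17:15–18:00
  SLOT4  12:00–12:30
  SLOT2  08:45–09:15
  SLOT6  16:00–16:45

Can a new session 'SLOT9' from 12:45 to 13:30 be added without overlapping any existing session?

Yes — the slot is free

SLOT1: ends 07:15 at or before SLOT9 starts 12:45 → clear.
SLOT2: ends 09:15 at or before SLOT9 starts 12:45 → clear.
SLOT3: ends 11:30 at or before SLOT9 starts 12:45 → clear.
SLOT4: ends 12:30 at or before SLOT9 starts 12:45 → clear.
SLOT5: starts 13:45 at or after SLOT9 ends 13:30 → clear.
SLOT6: starts 16:00 at or after SLOT9 ends 13:30 → clear.
SLOT7: starts 17:15 at or after SLOT9 ends 13:30 → clear.
SLOT8: starts 19:45 at or after SLOT9 ends 13:30 → clear.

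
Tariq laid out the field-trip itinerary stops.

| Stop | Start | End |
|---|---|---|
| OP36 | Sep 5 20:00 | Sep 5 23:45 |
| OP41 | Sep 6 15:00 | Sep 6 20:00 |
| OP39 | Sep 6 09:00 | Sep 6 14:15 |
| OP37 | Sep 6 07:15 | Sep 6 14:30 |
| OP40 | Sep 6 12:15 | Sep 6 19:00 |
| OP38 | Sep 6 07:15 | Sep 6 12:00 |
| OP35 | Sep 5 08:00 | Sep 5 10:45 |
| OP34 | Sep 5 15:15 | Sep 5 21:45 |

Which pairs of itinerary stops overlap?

OP34 & OP36, OP37 & OP38, OP37 & OP39, OP37 & OP40, OP38 & OP39, OP39 & OP40, OP40 & OP41

Sorted by start: OP35, OP34, OP36, OP37, OP38, OP39, OP40, OP41.
OP34 starts after OP35 ends, so nothing later overlaps OP35 either.
OP36 starts before OP34 ends → OP34 and OP36 overlap.
OP37 starts after OP34 ends, so nothing later overlaps OP34 either.
OP37 starts after OP36 ends, so nothing later overlaps OP36 either.
OP38 starts before OP37 ends → OP37 and OP38 overlap.
OP39 starts before OP37 ends → OP37 and OP39 overlap.
OP40 starts before OP37 ends → OP37 and OP40 overlap.
OP41 starts after OP37 ends.
OP39 starts before OP38 ends → OP38 and OP39 overlap.
OP40 starts after OP38 ends, so nothing later overlaps OP38 either.
OP40 starts before OP39 ends → OP39 and OP40 overlap.
OP41 starts after OP39 ends.
OP41 starts before OP40 ends → OP40 and OP41 overlap.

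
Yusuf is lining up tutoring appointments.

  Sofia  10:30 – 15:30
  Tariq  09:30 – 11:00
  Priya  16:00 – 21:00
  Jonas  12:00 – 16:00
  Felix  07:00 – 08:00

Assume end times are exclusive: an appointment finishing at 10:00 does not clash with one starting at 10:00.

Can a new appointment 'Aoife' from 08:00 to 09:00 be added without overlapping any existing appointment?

Felix: ends 08:00 at or before Aoife starts 08:00 → clear.
Tariq: starts 09:30 at or after Aoife ends 09:00 → clear.
Sofia: starts 10:30 at or after Aoife ends 09:00 → clear.
Jonas: starts 12:00 at or after Aoife ends 09:00 → clear.
Priya: starts 16:00 at or after Aoife ends 09:00 → clear.

Yes — the slot is free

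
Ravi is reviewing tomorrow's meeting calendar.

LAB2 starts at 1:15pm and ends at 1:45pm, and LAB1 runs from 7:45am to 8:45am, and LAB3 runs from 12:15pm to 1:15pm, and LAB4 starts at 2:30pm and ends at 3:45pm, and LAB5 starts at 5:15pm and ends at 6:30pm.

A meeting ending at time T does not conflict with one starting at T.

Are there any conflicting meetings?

Sorted by start: LAB1, LAB3, LAB2, LAB4, LAB5.
LAB3 starts after LAB1 ends; LAB1 is clear from here.
LAB2 starts exactly when LAB3 ends (back-to-back, no overlap); LAB3 is clear from here.
LAB4 starts after LAB2 ends; LAB2 is clear from here.
LAB5 starts after LAB4 ends.
Every pair is clear; the schedule has no overlaps.

No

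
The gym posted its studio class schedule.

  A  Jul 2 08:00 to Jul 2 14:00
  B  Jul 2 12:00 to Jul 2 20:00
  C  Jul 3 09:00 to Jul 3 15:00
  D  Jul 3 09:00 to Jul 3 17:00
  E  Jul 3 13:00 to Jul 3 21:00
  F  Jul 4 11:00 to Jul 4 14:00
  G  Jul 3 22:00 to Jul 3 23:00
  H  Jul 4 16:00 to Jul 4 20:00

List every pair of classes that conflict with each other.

A & B, C & D, C & E, D & E

Sorted by start: A, B, C, D, E, G, F, H.
B starts before A ends → A and B overlap.
C starts after A ends, so nothing later overlaps A either.
C starts after B ends, so nothing later overlaps B either.
D starts before C ends → C and D overlap.
E starts before C ends → C and E overlap.
G starts after C ends, so nothing later overlaps C either.
E starts before D ends → D and E overlap.
G starts after D ends, so nothing later overlaps D either.
G starts after E ends, so nothing later overlaps E either.
F starts after G ends, so nothing later overlaps G either.
H starts after F ends.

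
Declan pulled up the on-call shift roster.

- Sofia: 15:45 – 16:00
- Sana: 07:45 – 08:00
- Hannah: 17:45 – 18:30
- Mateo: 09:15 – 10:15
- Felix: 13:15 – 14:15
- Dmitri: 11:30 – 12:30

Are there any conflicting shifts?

Sorted by start: Sana, Mateo, Dmitri, Felix, Sofia, Hannah.
Mateo starts after Sana ends, so nothing later overlaps Sana either.
Dmitri starts after Mateo ends, so nothing later overlaps Mateo either.
Felix starts after Dmitri ends, so nothing later overlaps Dmitri either.
Sofia starts after Felix ends, so nothing later overlaps Felix either.
Hannah starts after Sofia ends.
Every pair is clear; the schedule has no overlaps.

No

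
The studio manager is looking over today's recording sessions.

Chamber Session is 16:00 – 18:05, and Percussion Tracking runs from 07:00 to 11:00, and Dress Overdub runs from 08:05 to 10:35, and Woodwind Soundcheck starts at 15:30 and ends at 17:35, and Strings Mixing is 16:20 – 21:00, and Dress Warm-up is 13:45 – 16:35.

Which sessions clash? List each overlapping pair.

Chamber Session & Dress Warm-up, Chamber Session & Strings Mixing, Chamber Session & Woodwind Soundcheck, Dress Overdub & Percussion Tracking, Dress Warm-up & Strings Mixing, Dress Warm-up & Woodwind Soundcheck, Strings Mixing & Woodwind Soundcheck

Sorted by start: Percussion Tracking, Dress Overdub, Dress Warm-up, Woodwind Soundcheck, Chamber Session, Strings Mixing.
Dress Overdub starts before Percussion Tracking ends → Percussion Tracking and Dress Overdub overlap.
Dress Warm-up starts after Percussion Tracking ends, so Percussion Tracking has no further overlaps.
Dress Warm-up starts after Dress Overdub ends, so Dress Overdub has no further overlaps.
Woodwind Soundcheck starts before Dress Warm-up ends → Dress Warm-up and Woodwind Soundcheck overlap.
Chamber Session starts before Dress Warm-up ends → Dress Warm-up and Chamber Session overlap.
Strings Mixing starts before Dress Warm-up ends → Dress Warm-up and Strings Mixing overlap.
Chamber Session starts before Woodwind Soundcheck ends → Woodwind Soundcheck and Chamber Session overlap.
Strings Mixing starts before Woodwind Soundcheck ends → Woodwind Soundcheck and Strings Mixing overlap.
Strings Mixing starts before Chamber Session ends → Chamber Session and Strings Mixing overlap.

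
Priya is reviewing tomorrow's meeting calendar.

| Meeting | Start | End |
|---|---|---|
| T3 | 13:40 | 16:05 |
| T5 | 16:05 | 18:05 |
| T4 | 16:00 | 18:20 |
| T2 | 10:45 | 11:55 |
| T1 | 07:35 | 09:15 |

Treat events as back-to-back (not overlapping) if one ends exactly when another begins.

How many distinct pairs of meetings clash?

2

Sorted by start: T1, T2, T3, T4, T5.
T2 starts after T1 ends — done with T1.
T3 starts after T2 ends — done with T2.
T4 starts before T3 ends → T3 and T4 overlap.
T5 starts exactly when T3 ends (back-to-back, no overlap).
T5 starts before T4 ends → T4 and T5 overlap.
Overlapping pairs: T3 & T4, T4 & T5 — 2 in total.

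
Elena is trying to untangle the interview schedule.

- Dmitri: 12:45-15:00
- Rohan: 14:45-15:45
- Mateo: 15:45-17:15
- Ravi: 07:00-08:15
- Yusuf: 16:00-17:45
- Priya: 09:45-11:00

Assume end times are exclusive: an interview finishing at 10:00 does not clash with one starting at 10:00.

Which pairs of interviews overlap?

Sorted by start: Ravi, Priya, Dmitri, Rohan, Mateo, Yusuf.
Priya starts after Ravi ends; Ravi is clear from here.
Dmitri starts after Priya ends; Priya is clear from here.
Rohan starts before Dmitri ends → Dmitri and Rohan overlap.
Mateo starts after Dmitri ends; Dmitri is clear from here.
Mateo starts exactly when Rohan ends (back-to-back, no overlap); Rohan is clear from here.
Yusuf starts before Mateo ends → Mateo and Yusuf overlap.

Dmitri & Rohan, Mateo & Yusuf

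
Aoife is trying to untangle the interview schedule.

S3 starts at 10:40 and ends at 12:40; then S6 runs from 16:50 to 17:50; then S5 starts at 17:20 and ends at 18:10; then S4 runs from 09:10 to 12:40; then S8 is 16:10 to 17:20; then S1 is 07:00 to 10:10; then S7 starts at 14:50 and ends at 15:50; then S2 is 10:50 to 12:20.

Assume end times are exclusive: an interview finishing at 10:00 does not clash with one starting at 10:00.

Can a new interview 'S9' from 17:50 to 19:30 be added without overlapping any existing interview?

S1: ends 10:10 at or before S9 starts 17:50 → clear.
S4: ends 12:40 at or before S9 starts 17:50 → clear.
S3: ends 12:40 at or before S9 starts 17:50 → clear.
S2: ends 12:20 at or before S9 starts 17:50 → clear.
S7: ends 15:50 at or before S9 starts 17:50 → clear.
S8: ends 17:20 at or before S9 starts 17:50 → clear.
S6: ends 17:50 at or before S9 starts 17:50 → clear.
S5: starts 17:20 before S9 ends 19:30, and ends 18:10 after S9 starts 17:50 → overlap.
S9 overlaps S5.

No — it overlaps S5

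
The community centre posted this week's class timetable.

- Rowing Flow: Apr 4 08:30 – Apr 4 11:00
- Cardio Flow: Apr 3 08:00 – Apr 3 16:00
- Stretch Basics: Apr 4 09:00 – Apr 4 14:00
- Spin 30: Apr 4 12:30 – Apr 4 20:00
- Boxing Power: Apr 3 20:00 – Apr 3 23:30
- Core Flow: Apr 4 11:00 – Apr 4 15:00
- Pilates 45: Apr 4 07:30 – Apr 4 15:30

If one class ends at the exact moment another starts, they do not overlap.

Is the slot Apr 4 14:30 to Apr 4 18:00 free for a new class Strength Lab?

No — it overlaps Core Flow, Pilates 45, Spin 30

Cardio Flow: ends Apr 3 16:00 at or before Strength Lab starts Apr 4 14:30 → clear.
Boxing Power: ends Apr 3 23:30 at or before Strength Lab starts Apr 4 14:30 → clear.
Pilates 45: starts Apr 4 07:30 before Strength Lab ends Apr 4 18:00, and ends Apr 4 15:30 after Strength Lab starts Apr 4 14:30 → overlap.
Rowing Flow: ends Apr 4 11:00 at or before Strength Lab starts Apr 4 14:30 → clear.
Stretch Basics: ends Apr 4 14:00 at or before Strength Lab starts Apr 4 14:30 → clear.
Core Flow: starts Apr 4 11:00 before Strength Lab ends Apr 4 18:00, and ends Apr 4 15:00 after Strength Lab starts Apr 4 14:30 → overlap.
Spin 30: starts Apr 4 12:30 before Strength Lab ends Apr 4 18:00, and ends Apr 4 20:00 after Strength Lab starts Apr 4 14:30 → overlap.
Strength Lab overlaps Core Flow, Pilates 45, Spin 30.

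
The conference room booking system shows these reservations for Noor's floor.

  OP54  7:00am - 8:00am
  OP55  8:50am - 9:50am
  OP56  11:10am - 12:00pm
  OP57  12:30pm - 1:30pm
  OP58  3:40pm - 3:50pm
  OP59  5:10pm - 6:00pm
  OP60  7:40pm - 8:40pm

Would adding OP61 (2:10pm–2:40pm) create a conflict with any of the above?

No — it doesn't clash with anything

OP54: ends 8:00am at or before OP61 starts 2:10pm → clear.
OP55: ends 9:50am at or before OP61 starts 2:10pm → clear.
OP56: ends 12:00pm at or before OP61 starts 2:10pm → clear.
OP57: ends 1:30pm at or before OP61 starts 2:10pm → clear.
OP58: starts 3:40pm at or after OP61 ends 2:40pm → clear.
OP59: starts 5:10pm at or after OP61 ends 2:40pm → clear.
OP60: starts 7:40pm at or after OP61 ends 2:40pm → clear.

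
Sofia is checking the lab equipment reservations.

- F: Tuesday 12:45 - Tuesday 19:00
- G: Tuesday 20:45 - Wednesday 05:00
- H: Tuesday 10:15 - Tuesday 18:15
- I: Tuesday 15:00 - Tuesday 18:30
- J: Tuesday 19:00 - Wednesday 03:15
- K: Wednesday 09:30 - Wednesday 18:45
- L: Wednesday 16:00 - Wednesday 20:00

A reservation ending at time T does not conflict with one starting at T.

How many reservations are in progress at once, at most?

3

Sweep the timeline, counting +1 at each start and −1 at each end (ends before starts at a tie):
Tuesday 10:15 start H → 1
Tuesday 12:45 start F → 2
Tuesday 15:00 start I → 3
Tuesday 18:15 end H → 2
Tuesday 18:30 end I → 1
Tuesday 19:00 end F → 0
Tuesday 19:00 start J → 1
Tuesday 20:45 start G → 2
Wednesday 03:15 end J → 1
Wednesday 05:00 end G → 0
Wednesday 09:30 start K → 1
Wednesday 16:00 start L → 2
Wednesday 18:45 end K → 1
Wednesday 20:00 end L → 0
Peak is 3, at Tuesday 15:00 (F, H, I).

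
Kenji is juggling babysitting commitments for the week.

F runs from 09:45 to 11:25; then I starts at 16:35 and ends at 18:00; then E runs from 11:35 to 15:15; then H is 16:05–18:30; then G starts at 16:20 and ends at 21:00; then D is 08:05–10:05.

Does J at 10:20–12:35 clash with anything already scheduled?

D: ends 10:05 at or before J starts 10:20 → clear.
F: starts 09:45 before J ends 12:35, and ends 11:25 after J starts 10:20 → overlap.
E: starts 11:35 before J ends 12:35, and ends 15:15 after J starts 10:20 → overlap.
H: starts 16:05 at or after J ends 12:35 → clear.
G: starts 16:20 at or after J ends 12:35 → clear.
I: starts 16:35 at or after J ends 12:35 → clear.
J overlaps E, F.

Yes — it overlaps E, F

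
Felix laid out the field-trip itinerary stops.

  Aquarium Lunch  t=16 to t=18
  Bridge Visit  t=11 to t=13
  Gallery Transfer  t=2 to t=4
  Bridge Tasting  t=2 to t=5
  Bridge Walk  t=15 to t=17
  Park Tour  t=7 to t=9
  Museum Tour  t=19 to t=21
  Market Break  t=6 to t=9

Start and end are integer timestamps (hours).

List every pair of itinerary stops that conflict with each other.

Sorted by start: Gallery Transfer, Bridge Tasting, Market Break, Park Tour, Bridge Visit, Bridge Walk, Aquarium Lunch, Museum Tour.
Bridge Tasting starts before Gallery Transfer ends → Gallery Transfer and Bridge Tasting overlap.
Market Break starts after Gallery Transfer ends — done with Gallery Transfer.
Market Break starts after Bridge Tasting ends — done with Bridge Tasting.
Park Tour starts before Market Break ends → Market Break and Park Tour overlap.
Bridge Visit starts after Market Break ends — done with Market Break.
Bridge Visit starts after Park Tour ends — done with Park Tour.
Bridge Walk starts after Bridge Visit ends — done with Bridge Visit.
Aquarium Lunch starts before Bridge Walk ends → Bridge Walk and Aquarium Lunch overlap.
Museum Tour starts after Bridge Walk ends.
Museum Tour starts after Aquarium Lunch ends.

Aquarium Lunch & Bridge Walk, Bridge Tasting & Gallery Transfer, Market Break & Park Tour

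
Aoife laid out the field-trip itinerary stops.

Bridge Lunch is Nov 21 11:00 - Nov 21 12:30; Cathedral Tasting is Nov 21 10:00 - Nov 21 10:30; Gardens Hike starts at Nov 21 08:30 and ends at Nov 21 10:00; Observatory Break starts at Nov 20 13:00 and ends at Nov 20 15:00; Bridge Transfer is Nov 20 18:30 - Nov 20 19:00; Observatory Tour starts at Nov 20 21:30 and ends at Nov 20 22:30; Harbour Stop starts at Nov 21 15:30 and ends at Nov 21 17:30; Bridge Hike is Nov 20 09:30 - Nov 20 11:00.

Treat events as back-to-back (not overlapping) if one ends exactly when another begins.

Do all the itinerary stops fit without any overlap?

Yes

Sorted by start: Bridge Hike, Observatory Break, Bridge Transfer, Observatory Tour, Gardens Hike, Cathedral Tasting, Bridge Lunch, Harbour Stop.
Observatory Break starts after Bridge Hike ends — done with Bridge Hike.
Bridge Transfer starts after Observatory Break ends — done with Observatory Break.
Observatory Tour starts after Bridge Transfer ends — done with Bridge Transfer.
Gardens Hike starts after Observatory Tour ends — done with Observatory Tour.
Cathedral Tasting starts exactly when Gardens Hike ends (back-to-back, no overlap) — done with Gardens Hike.
Bridge Lunch starts after Cathedral Tasting ends — done with Cathedral Tasting.
Harbour Stop starts after Bridge Lunch ends.
Every pair is clear; the schedule has no overlaps.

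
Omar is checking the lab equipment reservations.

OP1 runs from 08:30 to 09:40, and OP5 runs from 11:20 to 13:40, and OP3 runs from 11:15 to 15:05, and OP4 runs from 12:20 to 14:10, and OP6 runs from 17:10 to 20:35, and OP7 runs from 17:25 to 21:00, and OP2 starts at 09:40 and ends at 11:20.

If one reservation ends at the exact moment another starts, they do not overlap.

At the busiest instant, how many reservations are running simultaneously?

Sweep the timeline, counting +1 at each start and −1 at each end (ends before starts at a tie):
08:30 start OP1 → 1
09:40 end OP1 → 0
09:40 start OP2 → 1
11:15 start OP3 → 2
11:20 end OP2 → 1
11:20 start OP5 → 2
12:20 start OP4 → 3
13:40 end OP5 → 2
14:10 end OP4 → 1
15:05 end OP3 → 0
17:10 start OP6 → 1
17:25 start OP7 → 2
20:35 end OP6 → 1
21:00 end OP7 → 0
Peak is 3, at 12:20 (OP3, OP4, OP5).

3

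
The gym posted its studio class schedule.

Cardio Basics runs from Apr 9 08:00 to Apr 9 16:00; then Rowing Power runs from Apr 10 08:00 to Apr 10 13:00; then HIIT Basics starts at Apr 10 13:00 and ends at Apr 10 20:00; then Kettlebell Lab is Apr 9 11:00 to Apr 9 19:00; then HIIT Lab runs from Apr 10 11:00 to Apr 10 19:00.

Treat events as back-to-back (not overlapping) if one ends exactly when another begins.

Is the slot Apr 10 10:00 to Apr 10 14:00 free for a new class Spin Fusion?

No — it overlaps HIIT Basics, HIIT Lab, Rowing Power

Cardio Basics: ends Apr 9 16:00 at or before Spin Fusion starts Apr 10 10:00 → clear.
Kettlebell Lab: ends Apr 9 19:00 at or before Spin Fusion starts Apr 10 10:00 → clear.
Rowing Power: starts Apr 10 08:00 before Spin Fusion ends Apr 10 14:00, and ends Apr 10 13:00 after Spin Fusion starts Apr 10 10:00 → overlap.
HIIT Lab: starts Apr 10 11:00 before Spin Fusion ends Apr 10 14:00, and ends Apr 10 19:00 after Spin Fusion starts Apr 10 10:00 → overlap.
HIIT Basics: starts Apr 10 13:00 before Spin Fusion ends Apr 10 14:00, and ends Apr 10 20:00 after Spin Fusion starts Apr 10 10:00 → overlap.
Spin Fusion overlaps Rowing Power, HIIT Basics, HIIT Lab.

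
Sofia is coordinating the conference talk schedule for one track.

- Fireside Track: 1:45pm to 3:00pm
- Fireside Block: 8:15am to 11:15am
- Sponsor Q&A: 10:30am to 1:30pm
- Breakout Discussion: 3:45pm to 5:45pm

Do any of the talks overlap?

Yes

Sorted by start: Fireside Block, Sponsor Q&A, Fireside Track, Breakout Discussion.
Sponsor Q&A starts before Fireside Block ends → Fireside Block and Sponsor Q&A overlap.
That's a conflict, so the schedule is not conflict-free.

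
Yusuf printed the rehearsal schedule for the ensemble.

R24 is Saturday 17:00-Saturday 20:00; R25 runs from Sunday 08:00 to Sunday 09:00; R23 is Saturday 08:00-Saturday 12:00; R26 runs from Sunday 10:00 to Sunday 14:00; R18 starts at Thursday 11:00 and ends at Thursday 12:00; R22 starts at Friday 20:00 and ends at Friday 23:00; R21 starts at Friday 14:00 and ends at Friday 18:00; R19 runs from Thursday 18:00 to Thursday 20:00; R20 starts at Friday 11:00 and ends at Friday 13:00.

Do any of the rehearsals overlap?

No

Sorted by start: R18, R19, R20, R21, R22, R23, R24, R25, R26.
R19 starts after R18 ends, so nothing later overlaps R18 either.
R20 starts after R19 ends, so nothing later overlaps R19 either.
R21 starts after R20 ends, so nothing later overlaps R20 either.
R22 starts after R21 ends, so nothing later overlaps R21 either.
R23 starts after R22 ends, so nothing later overlaps R22 either.
R24 starts after R23 ends, so nothing later overlaps R23 either.
R25 starts after R24 ends, so nothing later overlaps R24 either.
R26 starts after R25 ends.
Every pair is clear; the schedule has no overlaps.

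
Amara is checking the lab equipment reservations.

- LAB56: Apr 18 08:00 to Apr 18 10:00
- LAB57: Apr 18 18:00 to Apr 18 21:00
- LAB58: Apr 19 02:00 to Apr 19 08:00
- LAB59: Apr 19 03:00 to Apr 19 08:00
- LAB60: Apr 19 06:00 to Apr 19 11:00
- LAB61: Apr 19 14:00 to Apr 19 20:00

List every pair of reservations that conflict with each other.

LAB58 & LAB59, LAB58 & LAB60, LAB59 & LAB60

Sorted by start: LAB56, LAB57, LAB58, LAB59, LAB60, LAB61.
LAB57 starts after LAB56 ends — done with LAB56.
LAB58 starts after LAB57 ends — done with LAB57.
LAB59 starts before LAB58 ends → LAB58 and LAB59 overlap.
LAB60 starts before LAB58 ends → LAB58 and LAB60 overlap.
LAB61 starts after LAB58 ends.
LAB60 starts before LAB59 ends → LAB59 and LAB60 overlap.
LAB61 starts after LAB59 ends.
LAB61 starts after LAB60 ends.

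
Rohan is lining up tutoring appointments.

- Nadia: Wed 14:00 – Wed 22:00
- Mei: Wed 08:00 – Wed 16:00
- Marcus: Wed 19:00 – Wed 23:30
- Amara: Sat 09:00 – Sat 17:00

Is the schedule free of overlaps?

No

Sorted by start: Mei, Nadia, Marcus, Amara.
Nadia starts before Mei ends → Mei and Nadia overlap.
That's a conflict, so the schedule is not conflict-free.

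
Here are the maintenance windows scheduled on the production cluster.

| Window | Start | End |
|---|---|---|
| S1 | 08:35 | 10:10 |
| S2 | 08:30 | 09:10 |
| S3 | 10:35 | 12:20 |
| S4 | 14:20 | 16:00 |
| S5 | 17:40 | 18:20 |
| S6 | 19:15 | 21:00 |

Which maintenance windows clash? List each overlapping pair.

S1 & S2

Sorted by start: S2, S1, S3, S4, S5, S6.
S1 starts before S2 ends → S2 and S1 overlap.
S3 starts after S2 ends, so S2 has no further overlaps.
S3 starts after S1 ends, so S1 has no further overlaps.
S4 starts after S3 ends, so S3 has no further overlaps.
S5 starts after S4 ends, so S4 has no further overlaps.
S6 starts after S5 ends.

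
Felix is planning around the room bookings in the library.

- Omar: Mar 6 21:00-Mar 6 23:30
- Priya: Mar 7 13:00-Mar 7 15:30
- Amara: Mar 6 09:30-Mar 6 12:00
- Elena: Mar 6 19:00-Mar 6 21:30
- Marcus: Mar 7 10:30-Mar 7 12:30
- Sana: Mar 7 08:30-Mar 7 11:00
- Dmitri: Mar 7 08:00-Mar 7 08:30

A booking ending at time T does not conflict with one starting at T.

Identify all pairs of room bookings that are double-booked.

Sorted by start: Amara, Elena, Omar, Dmitri, Sana, Marcus, Priya.
Elena starts after Amara ends, so nothing later overlaps Amara either.
Omar starts before Elena ends → Elena and Omar overlap.
Dmitri starts after Elena ends, so nothing later overlaps Elena either.
Dmitri starts after Omar ends, so nothing later overlaps Omar either.
Sana starts exactly when Dmitri ends (back-to-back, no overlap), so nothing later overlaps Dmitri either.
Marcus starts before Sana ends → Sana and Marcus overlap.
Priya starts after Sana ends.
Priya starts after Marcus ends.

Elena & Omar, Marcus & Sana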